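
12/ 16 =3/ 4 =0.75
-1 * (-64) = 64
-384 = -384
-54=-54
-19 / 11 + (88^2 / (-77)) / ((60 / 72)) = -47129 / 385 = -122.41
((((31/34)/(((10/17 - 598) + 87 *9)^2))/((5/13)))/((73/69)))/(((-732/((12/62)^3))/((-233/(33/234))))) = 2494217934/2342812321592875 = 0.00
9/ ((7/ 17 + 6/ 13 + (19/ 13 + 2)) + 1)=221/ 131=1.69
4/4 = 1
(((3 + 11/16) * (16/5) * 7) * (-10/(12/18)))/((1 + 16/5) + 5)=-6195/46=-134.67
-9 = -9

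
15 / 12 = 5 / 4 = 1.25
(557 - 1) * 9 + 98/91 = 65066/13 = 5005.08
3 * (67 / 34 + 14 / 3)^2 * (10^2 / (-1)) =-11458225 / 867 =-13215.95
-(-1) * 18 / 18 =1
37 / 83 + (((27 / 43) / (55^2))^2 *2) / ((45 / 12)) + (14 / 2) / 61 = 240087794661222 / 428317284896875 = 0.56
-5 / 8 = -0.62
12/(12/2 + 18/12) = 8/5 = 1.60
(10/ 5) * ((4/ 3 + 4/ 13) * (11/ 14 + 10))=9664/ 273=35.40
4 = 4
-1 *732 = -732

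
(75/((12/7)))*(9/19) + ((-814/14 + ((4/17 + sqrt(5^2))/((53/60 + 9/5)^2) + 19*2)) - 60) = -1965593661/33489932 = -58.69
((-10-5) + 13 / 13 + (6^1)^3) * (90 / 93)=6060 / 31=195.48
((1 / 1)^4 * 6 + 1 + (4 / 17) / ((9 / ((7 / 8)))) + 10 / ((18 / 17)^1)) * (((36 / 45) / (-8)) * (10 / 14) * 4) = -5039 / 1071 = -4.70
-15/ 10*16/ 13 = -24/ 13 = -1.85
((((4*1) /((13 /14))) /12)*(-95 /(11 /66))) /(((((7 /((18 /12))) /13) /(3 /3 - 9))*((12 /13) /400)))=1976000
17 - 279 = -262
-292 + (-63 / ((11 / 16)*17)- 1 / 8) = -297.52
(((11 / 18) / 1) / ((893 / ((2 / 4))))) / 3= 11 / 96444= 0.00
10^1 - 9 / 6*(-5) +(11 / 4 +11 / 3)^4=35515921 / 20736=1712.77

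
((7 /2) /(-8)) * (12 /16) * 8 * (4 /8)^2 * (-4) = 2.62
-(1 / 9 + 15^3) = -30376 / 9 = -3375.11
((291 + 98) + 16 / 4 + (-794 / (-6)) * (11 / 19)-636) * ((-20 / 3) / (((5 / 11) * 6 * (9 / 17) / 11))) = 39017176 / 4617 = 8450.76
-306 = -306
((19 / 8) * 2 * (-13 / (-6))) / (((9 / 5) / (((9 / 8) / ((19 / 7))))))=455 / 192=2.37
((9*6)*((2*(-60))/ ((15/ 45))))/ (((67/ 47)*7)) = -913680/ 469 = -1948.14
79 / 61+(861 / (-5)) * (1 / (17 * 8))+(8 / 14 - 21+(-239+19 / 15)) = -224854493 / 871080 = -258.13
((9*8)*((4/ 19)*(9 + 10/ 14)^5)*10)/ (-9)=-465258741760/ 319333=-1456970.44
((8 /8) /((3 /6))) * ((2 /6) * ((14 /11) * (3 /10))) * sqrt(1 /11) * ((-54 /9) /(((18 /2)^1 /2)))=-0.10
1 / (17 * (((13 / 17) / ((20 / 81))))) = 20 / 1053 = 0.02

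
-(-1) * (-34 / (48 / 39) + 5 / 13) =-2833 / 104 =-27.24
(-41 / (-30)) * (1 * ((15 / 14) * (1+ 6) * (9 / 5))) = 18.45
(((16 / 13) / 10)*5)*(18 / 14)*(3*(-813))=-175608 / 91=-1929.76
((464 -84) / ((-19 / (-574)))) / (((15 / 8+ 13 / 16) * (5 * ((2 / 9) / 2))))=330624 / 43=7688.93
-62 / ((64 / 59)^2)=-107911 / 2048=-52.69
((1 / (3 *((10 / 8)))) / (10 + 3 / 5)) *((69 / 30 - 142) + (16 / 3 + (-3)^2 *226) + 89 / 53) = 6046174 / 126405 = 47.83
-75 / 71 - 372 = -26487 / 71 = -373.06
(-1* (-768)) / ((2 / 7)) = 2688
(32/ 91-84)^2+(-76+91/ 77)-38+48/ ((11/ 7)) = 629873679/ 91091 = 6914.77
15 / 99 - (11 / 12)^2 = -1091 / 1584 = -0.69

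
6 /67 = 0.09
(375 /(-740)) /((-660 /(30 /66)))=25 /71632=0.00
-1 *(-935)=935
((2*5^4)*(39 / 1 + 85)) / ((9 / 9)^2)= 155000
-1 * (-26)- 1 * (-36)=62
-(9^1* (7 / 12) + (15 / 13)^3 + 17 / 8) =-156623 / 17576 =-8.91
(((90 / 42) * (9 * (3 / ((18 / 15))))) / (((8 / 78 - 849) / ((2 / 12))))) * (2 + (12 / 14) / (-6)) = -0.02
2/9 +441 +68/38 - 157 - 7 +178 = 78149/171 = 457.01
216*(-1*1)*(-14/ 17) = 3024/ 17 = 177.88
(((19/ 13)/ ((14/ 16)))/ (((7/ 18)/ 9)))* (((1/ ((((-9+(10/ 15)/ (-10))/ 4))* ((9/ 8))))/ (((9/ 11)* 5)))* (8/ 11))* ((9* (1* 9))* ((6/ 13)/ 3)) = -4727808/ 140777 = -33.58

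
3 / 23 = 0.13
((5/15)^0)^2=1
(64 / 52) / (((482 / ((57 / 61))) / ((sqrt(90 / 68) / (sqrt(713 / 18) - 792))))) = -9751104 * sqrt(170) / 36680444797919 - 4104 * sqrt(60605) / 36680444797919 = -0.00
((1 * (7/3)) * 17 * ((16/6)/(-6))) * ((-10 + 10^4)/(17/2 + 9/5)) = -1761200/103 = -17099.03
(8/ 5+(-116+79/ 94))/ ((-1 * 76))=53373/ 35720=1.49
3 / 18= 1 / 6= 0.17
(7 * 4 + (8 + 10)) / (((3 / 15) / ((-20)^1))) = -4600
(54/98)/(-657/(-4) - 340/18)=972/256417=0.00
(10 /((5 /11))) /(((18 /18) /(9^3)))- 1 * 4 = 16034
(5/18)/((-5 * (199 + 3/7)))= -7/25128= -0.00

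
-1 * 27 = -27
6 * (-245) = -1470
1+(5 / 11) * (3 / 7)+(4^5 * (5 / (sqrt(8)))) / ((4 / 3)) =92 / 77+960 * sqrt(2) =1358.84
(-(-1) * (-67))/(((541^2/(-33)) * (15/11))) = 8107/1463405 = 0.01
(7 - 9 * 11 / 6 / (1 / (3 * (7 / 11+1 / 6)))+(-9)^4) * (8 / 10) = 26113 / 5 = 5222.60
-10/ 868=-5/ 434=-0.01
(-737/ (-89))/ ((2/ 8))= 2948/ 89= 33.12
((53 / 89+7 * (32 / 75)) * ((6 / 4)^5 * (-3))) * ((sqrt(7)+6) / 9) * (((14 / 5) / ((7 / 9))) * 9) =-2539.97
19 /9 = 2.11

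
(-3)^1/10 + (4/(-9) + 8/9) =13/90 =0.14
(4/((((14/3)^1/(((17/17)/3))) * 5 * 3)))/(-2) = -1/105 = -0.01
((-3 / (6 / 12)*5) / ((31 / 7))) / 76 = -105 / 1178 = -0.09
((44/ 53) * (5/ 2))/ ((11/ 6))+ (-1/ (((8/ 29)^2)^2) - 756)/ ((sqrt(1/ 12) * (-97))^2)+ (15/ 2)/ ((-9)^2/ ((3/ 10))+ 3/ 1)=-1155298453/ 46468717568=-0.02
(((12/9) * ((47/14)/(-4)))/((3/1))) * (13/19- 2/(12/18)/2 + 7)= -11045/4788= -2.31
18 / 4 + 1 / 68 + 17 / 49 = 16199 / 3332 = 4.86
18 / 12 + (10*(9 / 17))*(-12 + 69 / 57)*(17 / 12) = -1509 / 19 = -79.42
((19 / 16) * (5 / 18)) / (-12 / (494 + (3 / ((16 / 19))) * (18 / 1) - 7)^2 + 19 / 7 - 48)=-12927121865 / 1774730146464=-0.01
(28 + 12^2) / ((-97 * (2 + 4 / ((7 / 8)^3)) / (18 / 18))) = -29498 / 132599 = -0.22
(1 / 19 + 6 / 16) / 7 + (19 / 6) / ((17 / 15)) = 51645 / 18088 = 2.86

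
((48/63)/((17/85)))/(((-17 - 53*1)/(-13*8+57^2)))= -171.16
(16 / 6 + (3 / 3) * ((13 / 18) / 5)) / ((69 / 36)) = 1.47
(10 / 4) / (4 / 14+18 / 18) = 35 / 18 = 1.94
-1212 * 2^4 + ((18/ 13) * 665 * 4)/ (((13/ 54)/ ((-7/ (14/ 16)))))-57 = -23971041/ 169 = -141840.48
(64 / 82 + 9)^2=95.66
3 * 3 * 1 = 9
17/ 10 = 1.70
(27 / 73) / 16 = 27 / 1168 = 0.02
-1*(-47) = 47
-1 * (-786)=786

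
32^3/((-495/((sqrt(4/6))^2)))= -65536/1485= -44.13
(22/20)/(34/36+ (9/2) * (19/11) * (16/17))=18513/139015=0.13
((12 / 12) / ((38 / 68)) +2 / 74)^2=1630729 / 494209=3.30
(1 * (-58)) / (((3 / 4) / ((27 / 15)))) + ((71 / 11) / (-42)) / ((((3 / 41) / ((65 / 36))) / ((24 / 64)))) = -93553051 / 665280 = -140.62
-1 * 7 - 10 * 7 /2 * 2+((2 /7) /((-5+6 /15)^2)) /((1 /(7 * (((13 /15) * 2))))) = -121939 /1587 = -76.84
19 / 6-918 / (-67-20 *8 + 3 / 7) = 34345 / 4758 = 7.22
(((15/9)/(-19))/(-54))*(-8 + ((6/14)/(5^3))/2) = -13997/1077300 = -0.01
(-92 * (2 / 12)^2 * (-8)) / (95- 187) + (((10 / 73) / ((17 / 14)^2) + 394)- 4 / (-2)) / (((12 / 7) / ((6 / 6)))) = 43828759 / 189873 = 230.83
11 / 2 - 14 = -17 / 2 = -8.50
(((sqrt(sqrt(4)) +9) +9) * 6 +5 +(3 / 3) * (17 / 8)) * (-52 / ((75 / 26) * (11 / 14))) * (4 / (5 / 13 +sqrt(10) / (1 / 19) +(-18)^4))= -4685961737912 / 46559659353975 -244219504256 * sqrt(2) / 46559659353975 +972444928 * sqrt(5) / 512156252893725 +9329393528 * sqrt(10) / 512156252893725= -0.11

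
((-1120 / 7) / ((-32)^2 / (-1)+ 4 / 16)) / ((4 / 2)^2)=32 / 819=0.04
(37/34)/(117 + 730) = 0.00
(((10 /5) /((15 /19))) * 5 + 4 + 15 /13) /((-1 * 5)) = -139 /39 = -3.56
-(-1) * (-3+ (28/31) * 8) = 131/31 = 4.23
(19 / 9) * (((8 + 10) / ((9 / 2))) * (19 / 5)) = 1444 / 45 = 32.09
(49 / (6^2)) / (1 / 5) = 245 / 36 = 6.81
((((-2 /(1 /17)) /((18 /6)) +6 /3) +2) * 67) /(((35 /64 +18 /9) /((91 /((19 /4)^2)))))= -137353216 /176529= -778.08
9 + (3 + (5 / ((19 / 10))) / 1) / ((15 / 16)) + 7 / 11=49042 / 3135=15.64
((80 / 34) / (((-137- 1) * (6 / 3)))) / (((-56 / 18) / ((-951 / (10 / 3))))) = -8559 / 10948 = -0.78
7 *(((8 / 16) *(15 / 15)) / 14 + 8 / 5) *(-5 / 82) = -229 / 328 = -0.70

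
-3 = -3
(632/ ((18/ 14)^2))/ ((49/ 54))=1264/ 3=421.33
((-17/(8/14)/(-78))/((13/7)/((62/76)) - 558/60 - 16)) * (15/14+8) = -2342515/15587832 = -0.15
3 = 3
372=372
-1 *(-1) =1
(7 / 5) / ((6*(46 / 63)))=147 / 460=0.32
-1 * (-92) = 92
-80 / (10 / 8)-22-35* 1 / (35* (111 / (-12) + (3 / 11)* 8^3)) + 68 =-103310 / 5737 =-18.01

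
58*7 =406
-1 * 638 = -638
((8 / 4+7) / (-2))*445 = -4005 / 2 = -2002.50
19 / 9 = 2.11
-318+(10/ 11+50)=-2938/ 11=-267.09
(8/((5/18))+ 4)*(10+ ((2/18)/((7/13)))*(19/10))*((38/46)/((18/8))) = 125.15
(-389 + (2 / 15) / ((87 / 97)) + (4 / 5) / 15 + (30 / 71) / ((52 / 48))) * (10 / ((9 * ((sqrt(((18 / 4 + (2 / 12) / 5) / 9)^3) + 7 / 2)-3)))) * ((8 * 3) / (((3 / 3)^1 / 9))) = -12278077785856800 / 32191252249 + 549734511564288 * sqrt(255) / 32191252249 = -108710.33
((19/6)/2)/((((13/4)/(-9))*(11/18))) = -1026/143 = -7.17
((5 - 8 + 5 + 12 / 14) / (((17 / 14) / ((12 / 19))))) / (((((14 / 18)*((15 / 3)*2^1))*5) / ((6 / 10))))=1296 / 56525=0.02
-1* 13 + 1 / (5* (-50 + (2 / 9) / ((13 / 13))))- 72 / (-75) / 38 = -2761879 / 212800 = -12.98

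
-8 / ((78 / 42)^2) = -392 / 169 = -2.32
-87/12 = -29/4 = -7.25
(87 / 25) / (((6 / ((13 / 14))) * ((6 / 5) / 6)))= 377 / 140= 2.69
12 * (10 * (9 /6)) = 180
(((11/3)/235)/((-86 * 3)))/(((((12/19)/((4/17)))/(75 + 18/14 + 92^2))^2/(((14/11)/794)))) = -0.98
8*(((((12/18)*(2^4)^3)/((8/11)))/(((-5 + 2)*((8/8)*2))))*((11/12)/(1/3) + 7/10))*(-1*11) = 2849792/15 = 189986.13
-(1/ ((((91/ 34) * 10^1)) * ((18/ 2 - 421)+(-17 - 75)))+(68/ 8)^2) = -16568353/ 229320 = -72.25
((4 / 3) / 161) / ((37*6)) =2 / 53613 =0.00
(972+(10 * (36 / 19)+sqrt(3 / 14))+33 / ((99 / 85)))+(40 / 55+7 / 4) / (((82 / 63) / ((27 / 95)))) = sqrt(42) / 14+1048662187 / 1028280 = 1020.28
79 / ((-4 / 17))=-1343 / 4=-335.75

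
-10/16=-5/8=-0.62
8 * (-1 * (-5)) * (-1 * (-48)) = 1920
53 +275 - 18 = 310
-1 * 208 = -208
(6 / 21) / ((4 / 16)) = 8 / 7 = 1.14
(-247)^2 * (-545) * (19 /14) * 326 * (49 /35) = -20594991157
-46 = -46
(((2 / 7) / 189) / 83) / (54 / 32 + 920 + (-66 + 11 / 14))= 32 / 1504775475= 0.00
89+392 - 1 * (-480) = 961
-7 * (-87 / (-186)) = -203 / 62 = -3.27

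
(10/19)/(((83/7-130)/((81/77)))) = -810/172843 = -0.00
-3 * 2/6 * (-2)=2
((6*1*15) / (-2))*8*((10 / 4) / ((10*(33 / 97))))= -2910 / 11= -264.55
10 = 10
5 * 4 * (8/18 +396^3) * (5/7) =55889222800/63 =887130520.63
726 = 726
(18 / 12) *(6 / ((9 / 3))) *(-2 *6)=-36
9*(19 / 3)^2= 361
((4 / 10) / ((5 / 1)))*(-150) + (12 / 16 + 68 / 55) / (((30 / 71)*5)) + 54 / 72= -340223 / 33000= -10.31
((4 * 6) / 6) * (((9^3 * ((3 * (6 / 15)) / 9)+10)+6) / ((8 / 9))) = 2547 / 5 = 509.40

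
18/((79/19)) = 342/79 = 4.33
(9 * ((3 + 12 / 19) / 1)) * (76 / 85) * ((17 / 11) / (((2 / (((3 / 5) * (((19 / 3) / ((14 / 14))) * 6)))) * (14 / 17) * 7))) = 1203498 / 13475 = 89.31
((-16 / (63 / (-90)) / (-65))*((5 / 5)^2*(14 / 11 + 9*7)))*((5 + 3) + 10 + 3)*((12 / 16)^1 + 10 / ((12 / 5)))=-333704 / 143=-2333.59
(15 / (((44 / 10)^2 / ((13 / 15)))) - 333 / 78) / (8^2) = -22637 / 402688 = -0.06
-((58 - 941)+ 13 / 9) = 7934 / 9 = 881.56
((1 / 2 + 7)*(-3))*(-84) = 1890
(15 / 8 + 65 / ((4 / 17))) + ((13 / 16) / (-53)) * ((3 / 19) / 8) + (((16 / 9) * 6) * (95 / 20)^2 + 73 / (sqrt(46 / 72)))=438 * sqrt(23) / 23 + 200610395 / 386688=610.12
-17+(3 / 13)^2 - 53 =-11821 / 169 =-69.95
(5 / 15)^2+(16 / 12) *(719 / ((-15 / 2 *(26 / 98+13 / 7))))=-11722 / 195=-60.11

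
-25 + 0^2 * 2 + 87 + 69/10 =689/10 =68.90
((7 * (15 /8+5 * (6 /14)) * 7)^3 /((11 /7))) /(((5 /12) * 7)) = 2344190625 /1408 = 1664908.11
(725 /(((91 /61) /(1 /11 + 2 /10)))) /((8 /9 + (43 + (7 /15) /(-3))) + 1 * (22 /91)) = 1061400 /330143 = 3.21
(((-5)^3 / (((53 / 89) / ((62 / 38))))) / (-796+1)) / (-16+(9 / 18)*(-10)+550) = 68975 / 84699777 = 0.00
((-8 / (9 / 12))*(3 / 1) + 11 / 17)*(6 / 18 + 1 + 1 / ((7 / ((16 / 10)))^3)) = -42.18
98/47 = 2.09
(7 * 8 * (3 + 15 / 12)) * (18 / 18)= 238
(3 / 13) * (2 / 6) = 1 / 13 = 0.08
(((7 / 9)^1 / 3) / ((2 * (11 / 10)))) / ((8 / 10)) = 175 / 1188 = 0.15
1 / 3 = 0.33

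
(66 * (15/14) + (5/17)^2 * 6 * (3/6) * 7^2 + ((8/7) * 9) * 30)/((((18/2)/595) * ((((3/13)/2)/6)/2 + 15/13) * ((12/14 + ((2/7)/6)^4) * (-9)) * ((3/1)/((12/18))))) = -50774427200/79130733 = -641.65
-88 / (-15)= 88 / 15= 5.87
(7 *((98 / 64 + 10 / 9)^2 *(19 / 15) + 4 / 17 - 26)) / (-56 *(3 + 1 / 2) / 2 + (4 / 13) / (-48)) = 32567625727 / 26947779840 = 1.21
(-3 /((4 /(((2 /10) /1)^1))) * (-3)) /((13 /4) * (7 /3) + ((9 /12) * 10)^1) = 27 /905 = 0.03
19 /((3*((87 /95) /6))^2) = 685900 /7569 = 90.62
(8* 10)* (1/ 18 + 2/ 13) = 1960/ 117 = 16.75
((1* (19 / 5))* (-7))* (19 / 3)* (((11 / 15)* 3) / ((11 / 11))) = -27797 / 75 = -370.63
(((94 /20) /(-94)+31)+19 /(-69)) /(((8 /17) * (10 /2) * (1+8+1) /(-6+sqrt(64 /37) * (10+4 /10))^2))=1614123361 /5550000 - 18710302 * sqrt(37) /531875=76.85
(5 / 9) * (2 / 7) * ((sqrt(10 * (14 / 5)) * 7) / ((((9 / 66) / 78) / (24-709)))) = -7836400 * sqrt(7) / 9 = -2303685.06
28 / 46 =14 / 23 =0.61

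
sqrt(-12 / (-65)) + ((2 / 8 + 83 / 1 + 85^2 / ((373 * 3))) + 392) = 2 * sqrt(195) / 65 + 2156119 / 4476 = 482.14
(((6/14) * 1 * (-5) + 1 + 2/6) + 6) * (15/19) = 545/133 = 4.10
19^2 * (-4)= -1444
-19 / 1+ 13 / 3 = -14.67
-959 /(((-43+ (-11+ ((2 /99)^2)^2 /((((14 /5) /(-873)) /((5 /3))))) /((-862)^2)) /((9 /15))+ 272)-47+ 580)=-479150512740625572 /366399406521533405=-1.31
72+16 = 88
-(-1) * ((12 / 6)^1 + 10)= 12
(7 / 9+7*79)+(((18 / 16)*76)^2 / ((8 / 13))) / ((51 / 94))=54954401 / 2448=22448.69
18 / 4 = 4.50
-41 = -41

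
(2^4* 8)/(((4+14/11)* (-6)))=-352/87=-4.05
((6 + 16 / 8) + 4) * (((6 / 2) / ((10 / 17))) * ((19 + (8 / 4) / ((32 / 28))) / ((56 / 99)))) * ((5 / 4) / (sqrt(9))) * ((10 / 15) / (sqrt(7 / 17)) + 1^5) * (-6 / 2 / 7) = -419067 * sqrt(119) / 10976- 1257201 / 3136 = -817.39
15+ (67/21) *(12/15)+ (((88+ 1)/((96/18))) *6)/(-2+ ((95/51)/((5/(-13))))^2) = 1041575513/46877880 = 22.22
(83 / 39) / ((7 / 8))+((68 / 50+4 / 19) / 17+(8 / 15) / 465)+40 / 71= 44966061398 / 14556148425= 3.09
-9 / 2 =-4.50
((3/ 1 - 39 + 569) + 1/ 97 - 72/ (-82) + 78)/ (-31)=-2433480/ 123287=-19.74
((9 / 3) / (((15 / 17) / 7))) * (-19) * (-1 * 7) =15827 / 5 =3165.40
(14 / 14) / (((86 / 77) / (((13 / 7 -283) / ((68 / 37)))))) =-100122 / 731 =-136.97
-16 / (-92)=4 / 23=0.17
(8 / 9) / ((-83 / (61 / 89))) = -488 / 66483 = -0.01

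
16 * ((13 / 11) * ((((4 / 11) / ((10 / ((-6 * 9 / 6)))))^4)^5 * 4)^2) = 540858328621420475865859120330468606429108197107171328 / 45279358459987221964618849268287351617276826800662092864513397216796875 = 0.00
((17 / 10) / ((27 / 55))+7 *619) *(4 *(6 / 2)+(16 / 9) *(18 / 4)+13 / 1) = 2575859 / 18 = 143103.28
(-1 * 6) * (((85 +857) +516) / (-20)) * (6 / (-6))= -2187 / 5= -437.40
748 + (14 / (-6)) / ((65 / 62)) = 145426 / 195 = 745.77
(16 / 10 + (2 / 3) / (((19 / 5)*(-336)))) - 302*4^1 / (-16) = 3691523 / 47880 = 77.10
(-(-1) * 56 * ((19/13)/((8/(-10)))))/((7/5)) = -950/13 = -73.08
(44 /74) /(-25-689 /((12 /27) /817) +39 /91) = -616 /1312175659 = -0.00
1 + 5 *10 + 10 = 61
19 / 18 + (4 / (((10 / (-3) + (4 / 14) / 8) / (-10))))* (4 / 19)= 341917 / 94734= 3.61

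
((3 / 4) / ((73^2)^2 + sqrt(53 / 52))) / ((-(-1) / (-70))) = -0.00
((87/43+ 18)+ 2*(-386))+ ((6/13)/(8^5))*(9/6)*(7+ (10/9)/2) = -3443547429/4579328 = -751.98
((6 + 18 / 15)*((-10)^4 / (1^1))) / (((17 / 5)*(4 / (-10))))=-900000 / 17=-52941.18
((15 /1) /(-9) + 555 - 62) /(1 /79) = 116446 /3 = 38815.33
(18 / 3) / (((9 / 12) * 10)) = 4 / 5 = 0.80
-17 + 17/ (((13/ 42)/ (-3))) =-2363/ 13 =-181.77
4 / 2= 2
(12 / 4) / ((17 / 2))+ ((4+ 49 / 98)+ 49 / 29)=6451 / 986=6.54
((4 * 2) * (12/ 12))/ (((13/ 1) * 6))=4/ 39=0.10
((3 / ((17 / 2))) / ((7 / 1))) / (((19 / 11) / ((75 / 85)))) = 990 / 38437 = 0.03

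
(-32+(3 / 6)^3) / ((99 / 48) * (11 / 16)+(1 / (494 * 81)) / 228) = -9305655840 / 413964869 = -22.48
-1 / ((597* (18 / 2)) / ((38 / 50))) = -0.00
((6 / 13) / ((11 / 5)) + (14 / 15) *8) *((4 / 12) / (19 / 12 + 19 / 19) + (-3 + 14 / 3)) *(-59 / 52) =-81119749 / 5186610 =-15.64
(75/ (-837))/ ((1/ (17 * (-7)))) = 2975/ 279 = 10.66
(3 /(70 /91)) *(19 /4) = 741 /40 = 18.52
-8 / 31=-0.26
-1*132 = -132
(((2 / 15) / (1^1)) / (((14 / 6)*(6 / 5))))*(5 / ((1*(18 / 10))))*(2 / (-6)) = -25 / 567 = -0.04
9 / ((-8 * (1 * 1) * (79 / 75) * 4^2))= -675 / 10112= -0.07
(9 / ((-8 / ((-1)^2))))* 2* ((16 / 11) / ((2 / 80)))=-1440 / 11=-130.91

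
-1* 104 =-104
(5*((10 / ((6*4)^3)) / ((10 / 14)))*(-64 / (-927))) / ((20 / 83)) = 0.00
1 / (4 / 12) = 3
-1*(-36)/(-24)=-1.50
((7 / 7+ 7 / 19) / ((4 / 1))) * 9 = 117 / 38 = 3.08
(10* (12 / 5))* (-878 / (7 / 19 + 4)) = -400368 / 83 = -4823.71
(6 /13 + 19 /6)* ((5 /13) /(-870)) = -283 /176436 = -0.00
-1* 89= -89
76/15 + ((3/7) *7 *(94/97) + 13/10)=26987/2910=9.27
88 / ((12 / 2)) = 44 / 3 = 14.67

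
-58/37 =-1.57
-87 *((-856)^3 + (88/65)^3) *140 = 419603059546718208/54925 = 7639564124655.77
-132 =-132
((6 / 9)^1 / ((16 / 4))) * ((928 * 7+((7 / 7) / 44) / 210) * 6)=60023041 / 9240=6496.00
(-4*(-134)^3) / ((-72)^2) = 300763 / 162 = 1856.56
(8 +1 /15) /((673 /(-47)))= -5687 /10095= -0.56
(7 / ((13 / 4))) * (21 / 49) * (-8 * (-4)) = 384 / 13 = 29.54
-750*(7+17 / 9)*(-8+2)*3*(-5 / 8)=-75000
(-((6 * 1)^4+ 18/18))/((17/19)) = -24643/17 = -1449.59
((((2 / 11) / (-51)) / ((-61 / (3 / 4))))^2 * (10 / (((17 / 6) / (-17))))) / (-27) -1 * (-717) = 839662095002 / 1171076841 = 717.00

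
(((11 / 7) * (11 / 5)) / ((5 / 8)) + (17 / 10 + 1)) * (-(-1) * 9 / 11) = 25929 / 3850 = 6.73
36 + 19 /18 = 667 /18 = 37.06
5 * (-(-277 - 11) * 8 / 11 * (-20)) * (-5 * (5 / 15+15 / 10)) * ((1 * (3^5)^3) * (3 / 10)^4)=111577100832 / 5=22315420166.40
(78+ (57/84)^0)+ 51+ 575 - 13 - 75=617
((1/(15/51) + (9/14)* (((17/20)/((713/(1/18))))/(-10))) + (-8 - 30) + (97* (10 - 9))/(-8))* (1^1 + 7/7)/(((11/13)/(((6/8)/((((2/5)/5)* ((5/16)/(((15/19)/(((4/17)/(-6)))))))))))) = 66700.50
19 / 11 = 1.73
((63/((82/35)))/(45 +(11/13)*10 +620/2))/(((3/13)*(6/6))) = 1183/3690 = 0.32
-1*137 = -137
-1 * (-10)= 10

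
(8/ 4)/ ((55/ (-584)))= -1168/ 55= -21.24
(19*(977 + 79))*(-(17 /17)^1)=-20064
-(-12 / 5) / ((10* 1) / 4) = 24 / 25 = 0.96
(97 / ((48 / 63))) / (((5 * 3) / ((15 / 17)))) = 2037 / 272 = 7.49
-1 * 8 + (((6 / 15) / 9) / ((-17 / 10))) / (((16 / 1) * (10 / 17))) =-2881 / 360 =-8.00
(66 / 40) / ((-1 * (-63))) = 11 / 420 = 0.03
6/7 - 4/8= 5/14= 0.36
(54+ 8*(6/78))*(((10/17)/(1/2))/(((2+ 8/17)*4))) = 1775/273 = 6.50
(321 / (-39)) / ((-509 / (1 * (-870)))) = -93090 / 6617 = -14.07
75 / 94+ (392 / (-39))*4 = -144467 / 3666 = -39.41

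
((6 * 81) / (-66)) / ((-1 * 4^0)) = 81 / 11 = 7.36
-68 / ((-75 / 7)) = 476 / 75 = 6.35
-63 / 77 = -9 / 11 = -0.82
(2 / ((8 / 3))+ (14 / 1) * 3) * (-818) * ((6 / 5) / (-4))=209817 / 20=10490.85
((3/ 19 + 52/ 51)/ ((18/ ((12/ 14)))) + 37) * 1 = 107722/ 2907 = 37.06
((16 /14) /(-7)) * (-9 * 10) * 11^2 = 87120 /49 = 1777.96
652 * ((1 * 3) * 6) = 11736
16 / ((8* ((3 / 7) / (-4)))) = -56 / 3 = -18.67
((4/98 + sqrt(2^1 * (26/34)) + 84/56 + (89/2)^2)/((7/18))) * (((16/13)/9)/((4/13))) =8 * sqrt(442)/119 + 776862/343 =2266.32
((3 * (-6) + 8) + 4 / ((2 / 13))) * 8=128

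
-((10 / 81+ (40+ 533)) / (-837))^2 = -2155094929 / 4596433209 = -0.47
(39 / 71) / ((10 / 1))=39 / 710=0.05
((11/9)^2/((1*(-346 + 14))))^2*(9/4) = 14641/321413184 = 0.00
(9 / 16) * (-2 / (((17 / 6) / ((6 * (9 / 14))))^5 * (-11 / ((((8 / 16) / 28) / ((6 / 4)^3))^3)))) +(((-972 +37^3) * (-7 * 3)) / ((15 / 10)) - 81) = -695615.00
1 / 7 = 0.14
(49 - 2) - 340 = -293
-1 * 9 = -9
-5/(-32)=5/32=0.16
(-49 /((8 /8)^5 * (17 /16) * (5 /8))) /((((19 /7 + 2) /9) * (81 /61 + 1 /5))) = -4017216 /43571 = -92.20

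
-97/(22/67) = -6499/22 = -295.41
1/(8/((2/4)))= 1/16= 0.06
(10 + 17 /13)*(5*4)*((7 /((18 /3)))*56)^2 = 37647680 /39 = 965325.13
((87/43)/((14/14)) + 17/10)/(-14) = -1601/6020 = -0.27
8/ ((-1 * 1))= -8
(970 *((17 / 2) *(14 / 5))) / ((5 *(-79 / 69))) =-1592934 / 395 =-4032.74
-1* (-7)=7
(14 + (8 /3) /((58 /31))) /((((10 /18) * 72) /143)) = 55.15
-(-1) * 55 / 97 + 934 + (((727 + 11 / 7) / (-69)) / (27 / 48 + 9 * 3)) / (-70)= 45055439411 / 48209679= 934.57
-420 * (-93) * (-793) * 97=-3004534260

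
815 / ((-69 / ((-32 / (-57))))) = -26080 / 3933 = -6.63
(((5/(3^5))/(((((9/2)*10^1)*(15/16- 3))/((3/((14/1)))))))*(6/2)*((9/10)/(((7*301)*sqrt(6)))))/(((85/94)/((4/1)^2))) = -3008*sqrt(6)/16755232725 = -0.00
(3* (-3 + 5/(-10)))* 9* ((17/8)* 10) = -16065/8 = -2008.12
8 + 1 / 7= 57 / 7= 8.14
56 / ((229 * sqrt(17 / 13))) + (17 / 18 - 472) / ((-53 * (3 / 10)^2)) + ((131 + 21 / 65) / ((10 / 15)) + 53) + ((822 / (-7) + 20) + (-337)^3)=-74758251638936 / 1953315 + 56 * sqrt(221) / 3893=-38272501.48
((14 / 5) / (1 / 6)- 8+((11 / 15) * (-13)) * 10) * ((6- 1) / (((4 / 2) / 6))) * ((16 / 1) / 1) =-20768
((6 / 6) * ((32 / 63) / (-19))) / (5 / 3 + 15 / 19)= -8 / 735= -0.01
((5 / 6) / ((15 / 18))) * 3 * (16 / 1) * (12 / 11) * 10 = 5760 / 11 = 523.64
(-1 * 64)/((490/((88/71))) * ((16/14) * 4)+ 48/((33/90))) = -88/2665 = -0.03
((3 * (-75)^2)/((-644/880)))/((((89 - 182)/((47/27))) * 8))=1615625/29946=53.95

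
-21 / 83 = -0.25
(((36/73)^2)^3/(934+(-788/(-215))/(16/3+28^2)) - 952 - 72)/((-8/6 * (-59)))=-13816803339853974650112/1061447147540790846661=-13.02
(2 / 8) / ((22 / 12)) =3 / 22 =0.14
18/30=3/5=0.60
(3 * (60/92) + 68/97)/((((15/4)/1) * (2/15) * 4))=5929/4462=1.33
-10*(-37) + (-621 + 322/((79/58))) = -1153/79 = -14.59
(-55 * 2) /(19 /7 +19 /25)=-31.66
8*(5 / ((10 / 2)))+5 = 13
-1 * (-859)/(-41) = -20.95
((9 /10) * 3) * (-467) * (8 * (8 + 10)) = -907848 /5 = -181569.60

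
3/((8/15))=45/8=5.62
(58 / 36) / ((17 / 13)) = 377 / 306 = 1.23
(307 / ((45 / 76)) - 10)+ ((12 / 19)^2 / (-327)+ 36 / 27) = 902742598 / 1770705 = 509.82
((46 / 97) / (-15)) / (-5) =46 / 7275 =0.01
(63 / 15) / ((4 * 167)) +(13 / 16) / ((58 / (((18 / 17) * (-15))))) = -1424013 / 6586480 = -0.22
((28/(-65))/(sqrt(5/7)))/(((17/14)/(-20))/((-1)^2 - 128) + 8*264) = -199136*sqrt(35)/4881677905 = -0.00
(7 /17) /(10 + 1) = 7 /187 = 0.04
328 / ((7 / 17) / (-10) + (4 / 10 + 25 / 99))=5520240 / 10289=536.52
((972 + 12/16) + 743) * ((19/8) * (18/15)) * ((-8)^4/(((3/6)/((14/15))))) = 934685696/25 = 37387427.84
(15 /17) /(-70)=-3 /238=-0.01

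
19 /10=1.90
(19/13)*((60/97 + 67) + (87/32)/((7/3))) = 28396127/282464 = 100.53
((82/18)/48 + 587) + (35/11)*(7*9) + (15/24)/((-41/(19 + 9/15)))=153381623/194832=787.25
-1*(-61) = 61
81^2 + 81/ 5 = 32886/ 5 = 6577.20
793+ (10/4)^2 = 3197/4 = 799.25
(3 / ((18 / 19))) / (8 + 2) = 19 / 60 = 0.32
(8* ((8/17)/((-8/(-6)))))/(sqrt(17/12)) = 96* sqrt(51)/289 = 2.37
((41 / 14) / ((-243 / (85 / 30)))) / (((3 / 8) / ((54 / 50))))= -1394 / 14175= -0.10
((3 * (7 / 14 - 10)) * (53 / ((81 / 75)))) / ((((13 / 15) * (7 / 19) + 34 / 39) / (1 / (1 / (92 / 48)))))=-715095875 / 317736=-2250.60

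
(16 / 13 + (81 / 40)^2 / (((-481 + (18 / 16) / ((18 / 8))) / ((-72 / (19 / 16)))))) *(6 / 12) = 5187074 / 5934175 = 0.87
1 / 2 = 0.50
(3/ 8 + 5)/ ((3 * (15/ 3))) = 43/ 120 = 0.36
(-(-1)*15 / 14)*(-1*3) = -45 / 14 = -3.21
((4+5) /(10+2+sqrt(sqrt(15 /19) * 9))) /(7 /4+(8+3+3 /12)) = -48 * 15^(1 /4) * 19^(3 /4) /63037 - 3 * 15^(3 /4) * 19^(1 /4) /63037+12 * sqrt(285) /63037+3648 /63037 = 0.05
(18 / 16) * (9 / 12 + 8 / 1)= 315 / 32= 9.84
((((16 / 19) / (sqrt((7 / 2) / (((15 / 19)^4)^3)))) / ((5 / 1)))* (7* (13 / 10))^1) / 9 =5265000* sqrt(14) / 893871739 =0.02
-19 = -19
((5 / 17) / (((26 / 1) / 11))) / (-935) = -1 / 7514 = -0.00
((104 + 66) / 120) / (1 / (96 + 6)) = 289 / 2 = 144.50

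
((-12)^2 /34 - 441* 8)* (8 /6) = -79872 /17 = -4698.35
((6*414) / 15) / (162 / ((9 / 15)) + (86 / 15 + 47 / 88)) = 218592 / 364673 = 0.60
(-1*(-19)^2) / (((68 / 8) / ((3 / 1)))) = -2166 / 17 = -127.41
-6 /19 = -0.32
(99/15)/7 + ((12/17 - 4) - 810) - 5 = -486324/595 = -817.35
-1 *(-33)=33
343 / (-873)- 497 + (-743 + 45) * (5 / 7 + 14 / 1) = -65803030 / 6111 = -10767.96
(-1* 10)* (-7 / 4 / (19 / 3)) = 105 / 38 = 2.76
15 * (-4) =-60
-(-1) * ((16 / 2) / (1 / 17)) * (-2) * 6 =-1632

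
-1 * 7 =-7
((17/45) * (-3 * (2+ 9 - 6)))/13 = -17/39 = -0.44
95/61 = 1.56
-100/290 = -10/29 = -0.34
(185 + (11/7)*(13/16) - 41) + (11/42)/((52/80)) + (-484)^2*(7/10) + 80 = 3586234573/21840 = 164204.88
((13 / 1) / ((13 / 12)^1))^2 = 144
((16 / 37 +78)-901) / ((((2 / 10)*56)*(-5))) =30435 / 2072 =14.69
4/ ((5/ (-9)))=-36/ 5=-7.20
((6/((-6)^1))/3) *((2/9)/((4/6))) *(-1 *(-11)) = -11/9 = -1.22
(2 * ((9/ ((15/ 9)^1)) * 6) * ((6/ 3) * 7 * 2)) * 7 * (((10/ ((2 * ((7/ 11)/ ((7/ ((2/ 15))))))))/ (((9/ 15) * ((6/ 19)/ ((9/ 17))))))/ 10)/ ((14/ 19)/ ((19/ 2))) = 641693745/ 34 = 18873345.44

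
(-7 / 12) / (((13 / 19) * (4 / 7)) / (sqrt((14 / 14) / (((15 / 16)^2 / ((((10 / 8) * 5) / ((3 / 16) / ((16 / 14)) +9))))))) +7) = -110945408 / 1325992497 +48412 * sqrt(2346) / 441997499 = -0.08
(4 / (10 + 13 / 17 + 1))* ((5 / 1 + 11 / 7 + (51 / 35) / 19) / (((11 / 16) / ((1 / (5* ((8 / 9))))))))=676413 / 914375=0.74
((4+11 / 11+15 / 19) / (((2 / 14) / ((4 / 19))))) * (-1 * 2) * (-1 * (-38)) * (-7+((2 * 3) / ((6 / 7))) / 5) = 68992 / 19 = 3631.16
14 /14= 1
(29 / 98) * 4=1.18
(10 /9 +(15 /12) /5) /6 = 0.23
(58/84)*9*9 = 783/14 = 55.93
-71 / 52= -1.37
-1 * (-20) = 20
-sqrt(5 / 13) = -sqrt(65) / 13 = -0.62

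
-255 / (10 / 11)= -561 / 2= -280.50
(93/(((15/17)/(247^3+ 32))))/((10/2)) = 317659895.40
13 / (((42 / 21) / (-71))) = -923 / 2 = -461.50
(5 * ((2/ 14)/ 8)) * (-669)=-3345/ 56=-59.73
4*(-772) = -3088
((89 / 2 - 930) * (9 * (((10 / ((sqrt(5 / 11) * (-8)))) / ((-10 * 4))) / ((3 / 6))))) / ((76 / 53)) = -844767 * sqrt(55) / 12160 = -515.21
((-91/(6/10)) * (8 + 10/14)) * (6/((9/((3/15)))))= -1586/9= -176.22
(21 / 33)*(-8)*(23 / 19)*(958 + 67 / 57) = -70418824 / 11913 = -5911.09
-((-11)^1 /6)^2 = -121 /36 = -3.36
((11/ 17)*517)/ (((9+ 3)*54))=5687/ 11016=0.52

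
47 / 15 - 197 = -2908 / 15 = -193.87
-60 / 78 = -10 / 13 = -0.77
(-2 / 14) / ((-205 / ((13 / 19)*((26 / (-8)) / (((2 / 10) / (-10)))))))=845 / 10906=0.08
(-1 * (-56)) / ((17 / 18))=1008 / 17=59.29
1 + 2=3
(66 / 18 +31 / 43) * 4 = 2264 / 129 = 17.55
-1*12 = -12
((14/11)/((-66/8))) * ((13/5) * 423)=-102648/605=-169.67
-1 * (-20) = 20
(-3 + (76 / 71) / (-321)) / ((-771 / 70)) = 4791430 / 17571861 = 0.27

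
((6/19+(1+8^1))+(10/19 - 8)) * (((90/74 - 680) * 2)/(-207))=1758050/145521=12.08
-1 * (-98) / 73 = 98 / 73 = 1.34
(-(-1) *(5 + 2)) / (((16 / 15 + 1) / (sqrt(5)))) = 105 *sqrt(5) / 31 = 7.57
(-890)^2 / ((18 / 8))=3168400 / 9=352044.44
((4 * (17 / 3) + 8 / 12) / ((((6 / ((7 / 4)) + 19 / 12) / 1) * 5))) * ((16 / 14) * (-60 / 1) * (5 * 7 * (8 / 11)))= -7526400 / 4631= -1625.22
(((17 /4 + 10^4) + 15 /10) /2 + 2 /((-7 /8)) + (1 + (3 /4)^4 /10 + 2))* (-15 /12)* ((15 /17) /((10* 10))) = -268994661 /4874240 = -55.19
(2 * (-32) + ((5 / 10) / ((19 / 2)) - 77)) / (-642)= 1339 / 6099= 0.22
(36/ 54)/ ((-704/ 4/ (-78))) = 13/ 44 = 0.30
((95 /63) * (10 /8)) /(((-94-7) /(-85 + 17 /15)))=1.57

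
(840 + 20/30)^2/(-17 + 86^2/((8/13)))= 12720968/216027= 58.89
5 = 5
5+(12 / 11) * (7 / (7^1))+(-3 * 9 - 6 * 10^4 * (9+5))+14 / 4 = -840017.41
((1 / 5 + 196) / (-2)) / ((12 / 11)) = -3597 / 40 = -89.92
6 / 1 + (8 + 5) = 19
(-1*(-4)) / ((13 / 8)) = 32 / 13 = 2.46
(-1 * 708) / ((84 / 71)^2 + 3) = -160.92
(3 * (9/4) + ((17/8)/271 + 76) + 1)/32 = 181587/69376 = 2.62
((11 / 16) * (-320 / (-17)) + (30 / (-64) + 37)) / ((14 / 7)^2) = 26913 / 2176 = 12.37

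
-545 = -545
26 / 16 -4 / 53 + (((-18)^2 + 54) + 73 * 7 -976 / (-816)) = 19283107 / 21624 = 891.75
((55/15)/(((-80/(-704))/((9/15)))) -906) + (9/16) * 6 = -176653/200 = -883.26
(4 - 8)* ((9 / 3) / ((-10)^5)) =3 / 25000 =0.00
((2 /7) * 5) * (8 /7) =1.63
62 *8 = 496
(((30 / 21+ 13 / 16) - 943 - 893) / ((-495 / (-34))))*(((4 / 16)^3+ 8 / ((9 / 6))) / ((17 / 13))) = -249276521 / 483840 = -515.20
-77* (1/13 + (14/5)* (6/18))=-15169/195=-77.79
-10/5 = -2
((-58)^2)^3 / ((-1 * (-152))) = 4758586568 / 19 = 250451924.63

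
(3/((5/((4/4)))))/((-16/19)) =-0.71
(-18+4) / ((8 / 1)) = -7 / 4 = -1.75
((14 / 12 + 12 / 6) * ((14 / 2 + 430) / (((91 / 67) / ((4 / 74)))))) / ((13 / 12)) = 2225204 / 43771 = 50.84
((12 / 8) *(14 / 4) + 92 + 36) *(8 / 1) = 1066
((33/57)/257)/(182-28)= 1/68362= 0.00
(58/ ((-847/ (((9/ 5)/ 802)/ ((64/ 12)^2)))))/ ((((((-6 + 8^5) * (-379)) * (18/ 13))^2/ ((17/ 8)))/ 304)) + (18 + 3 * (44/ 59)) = 20.24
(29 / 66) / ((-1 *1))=-29 / 66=-0.44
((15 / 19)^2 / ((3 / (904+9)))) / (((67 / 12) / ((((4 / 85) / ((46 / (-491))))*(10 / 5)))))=-322763760 / 9457117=-34.13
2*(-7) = -14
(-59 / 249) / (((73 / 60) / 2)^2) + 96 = 42178272 / 442307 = 95.36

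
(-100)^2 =10000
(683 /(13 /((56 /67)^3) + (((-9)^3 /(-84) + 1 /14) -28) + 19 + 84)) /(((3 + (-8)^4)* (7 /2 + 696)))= 0.00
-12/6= -2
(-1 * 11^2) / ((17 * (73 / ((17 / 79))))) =-121 / 5767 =-0.02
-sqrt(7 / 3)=-sqrt(21) / 3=-1.53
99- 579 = -480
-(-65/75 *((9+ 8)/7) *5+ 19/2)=43/42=1.02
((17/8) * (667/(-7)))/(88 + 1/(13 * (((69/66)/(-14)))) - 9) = -3390361/1305528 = -2.60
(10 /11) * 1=10 /11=0.91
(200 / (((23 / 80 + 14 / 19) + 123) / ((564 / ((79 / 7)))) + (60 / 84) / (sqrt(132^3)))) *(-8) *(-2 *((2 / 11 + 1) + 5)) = 187983279525888000 / 23583588027169-6210355200000 *sqrt(33) / 23583588027169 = 7969.42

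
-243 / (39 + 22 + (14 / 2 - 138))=243 / 70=3.47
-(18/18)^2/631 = -1/631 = -0.00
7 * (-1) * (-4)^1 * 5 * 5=700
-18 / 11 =-1.64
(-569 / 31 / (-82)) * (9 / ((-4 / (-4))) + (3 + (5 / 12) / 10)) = 164441 / 61008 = 2.70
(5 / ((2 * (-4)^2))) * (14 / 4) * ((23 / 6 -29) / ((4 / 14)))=-36995 / 768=-48.17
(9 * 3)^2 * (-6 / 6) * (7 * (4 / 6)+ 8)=-9234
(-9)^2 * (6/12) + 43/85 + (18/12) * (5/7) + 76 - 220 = -60644/595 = -101.92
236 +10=246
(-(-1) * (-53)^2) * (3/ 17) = 8427/ 17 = 495.71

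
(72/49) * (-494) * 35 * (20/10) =-355680/7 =-50811.43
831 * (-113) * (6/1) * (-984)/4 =138600828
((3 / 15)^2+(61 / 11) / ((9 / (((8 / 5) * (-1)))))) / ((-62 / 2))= 2341 / 76725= 0.03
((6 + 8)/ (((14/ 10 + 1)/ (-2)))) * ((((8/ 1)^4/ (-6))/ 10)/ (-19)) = -7168/ 171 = -41.92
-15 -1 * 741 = -756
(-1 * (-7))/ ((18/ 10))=35/ 9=3.89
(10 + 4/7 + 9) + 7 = 186/7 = 26.57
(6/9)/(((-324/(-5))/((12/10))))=1/81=0.01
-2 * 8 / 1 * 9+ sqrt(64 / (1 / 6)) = -144+ 8 * sqrt(6) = -124.40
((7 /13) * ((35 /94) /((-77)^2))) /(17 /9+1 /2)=45 /3179033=0.00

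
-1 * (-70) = 70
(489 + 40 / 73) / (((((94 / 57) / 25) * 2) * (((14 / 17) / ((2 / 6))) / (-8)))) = -12015.50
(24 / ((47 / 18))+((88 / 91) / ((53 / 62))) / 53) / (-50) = -11068384 / 60070465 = -0.18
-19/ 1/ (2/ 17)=-323/ 2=-161.50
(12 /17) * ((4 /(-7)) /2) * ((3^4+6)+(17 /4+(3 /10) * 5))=-318 /17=-18.71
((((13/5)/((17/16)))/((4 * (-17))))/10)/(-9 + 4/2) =26/50575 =0.00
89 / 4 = 22.25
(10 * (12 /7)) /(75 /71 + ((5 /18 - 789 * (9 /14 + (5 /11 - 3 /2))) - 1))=1686960 /31291481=0.05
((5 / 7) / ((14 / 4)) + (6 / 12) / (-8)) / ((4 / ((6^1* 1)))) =333 / 1568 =0.21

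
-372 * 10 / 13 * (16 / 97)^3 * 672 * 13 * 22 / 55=-4095737856 / 912673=-4487.63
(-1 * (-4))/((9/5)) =20/9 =2.22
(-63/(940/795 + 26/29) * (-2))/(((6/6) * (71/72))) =20915496/340303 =61.46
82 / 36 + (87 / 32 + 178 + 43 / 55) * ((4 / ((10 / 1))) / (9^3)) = 7625641 / 3207600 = 2.38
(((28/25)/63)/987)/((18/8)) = 16/1998675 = 0.00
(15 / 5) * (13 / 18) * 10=65 / 3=21.67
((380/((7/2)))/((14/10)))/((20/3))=570/49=11.63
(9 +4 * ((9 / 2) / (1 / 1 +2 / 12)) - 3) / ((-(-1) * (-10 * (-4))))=15 / 28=0.54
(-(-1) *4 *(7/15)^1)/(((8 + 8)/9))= 21/20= 1.05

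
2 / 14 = 1 / 7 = 0.14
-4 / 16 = -0.25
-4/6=-2/3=-0.67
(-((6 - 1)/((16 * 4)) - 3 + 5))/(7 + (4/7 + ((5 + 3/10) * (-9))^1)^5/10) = 34927046875/390761211112116499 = 0.00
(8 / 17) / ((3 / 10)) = 80 / 51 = 1.57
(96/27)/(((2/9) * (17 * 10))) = 8/85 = 0.09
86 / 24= 43 / 12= 3.58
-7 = -7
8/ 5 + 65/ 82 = 981/ 410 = 2.39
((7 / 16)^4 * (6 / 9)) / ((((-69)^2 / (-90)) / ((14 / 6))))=-84035 / 78004224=-0.00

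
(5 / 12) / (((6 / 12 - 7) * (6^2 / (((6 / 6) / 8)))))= -5 / 22464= -0.00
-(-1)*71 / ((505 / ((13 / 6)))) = 923 / 3030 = 0.30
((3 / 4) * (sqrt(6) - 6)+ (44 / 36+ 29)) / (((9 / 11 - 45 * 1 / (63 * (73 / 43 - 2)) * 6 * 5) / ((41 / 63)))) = 5863 * sqrt(6) / 861228+ 2714569 / 11626578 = 0.25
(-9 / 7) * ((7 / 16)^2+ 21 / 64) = -171 / 256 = -0.67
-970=-970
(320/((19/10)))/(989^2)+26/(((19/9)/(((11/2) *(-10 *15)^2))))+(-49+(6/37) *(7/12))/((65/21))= 136236733531827299/89390478190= 1524063.15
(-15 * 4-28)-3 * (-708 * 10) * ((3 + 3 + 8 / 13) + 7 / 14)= 1963556 / 13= 151042.77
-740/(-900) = 37/45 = 0.82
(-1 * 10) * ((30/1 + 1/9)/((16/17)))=-23035/72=-319.93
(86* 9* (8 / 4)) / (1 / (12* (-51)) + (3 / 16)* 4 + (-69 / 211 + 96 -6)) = 99948168 / 5838145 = 17.12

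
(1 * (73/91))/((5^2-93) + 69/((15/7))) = -365/16289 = -0.02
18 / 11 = 1.64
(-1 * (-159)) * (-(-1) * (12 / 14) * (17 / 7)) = 16218 / 49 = 330.98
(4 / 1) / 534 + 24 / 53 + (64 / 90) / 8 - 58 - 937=-211087097 / 212265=-994.45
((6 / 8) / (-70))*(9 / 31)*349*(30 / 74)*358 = -5060151 / 32116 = -157.56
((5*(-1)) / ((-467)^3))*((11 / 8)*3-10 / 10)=125 / 814780504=0.00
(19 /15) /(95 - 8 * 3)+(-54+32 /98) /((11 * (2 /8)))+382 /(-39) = -72870019 /2487485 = -29.29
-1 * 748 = -748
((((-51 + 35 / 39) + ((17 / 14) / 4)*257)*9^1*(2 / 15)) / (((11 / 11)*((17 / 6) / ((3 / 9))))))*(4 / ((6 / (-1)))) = -60967 / 23205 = -2.63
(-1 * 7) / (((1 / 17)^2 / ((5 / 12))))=-10115 / 12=-842.92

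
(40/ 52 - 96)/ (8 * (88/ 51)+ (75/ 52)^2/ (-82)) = -1076881728/ 155809637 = -6.91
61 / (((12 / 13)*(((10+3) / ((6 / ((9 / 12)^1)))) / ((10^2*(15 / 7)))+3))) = 793000 / 36091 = 21.97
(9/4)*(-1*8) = -18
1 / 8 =0.12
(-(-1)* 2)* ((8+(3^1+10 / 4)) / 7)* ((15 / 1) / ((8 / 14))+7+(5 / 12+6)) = 153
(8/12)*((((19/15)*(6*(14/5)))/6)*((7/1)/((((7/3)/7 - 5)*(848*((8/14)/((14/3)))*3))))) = -6517/572400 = -0.01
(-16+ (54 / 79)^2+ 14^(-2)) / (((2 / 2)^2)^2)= -18993999 / 1223236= -15.53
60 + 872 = 932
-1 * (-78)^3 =474552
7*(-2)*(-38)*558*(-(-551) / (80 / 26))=265797441 / 5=53159488.20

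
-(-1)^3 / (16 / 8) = 1 / 2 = 0.50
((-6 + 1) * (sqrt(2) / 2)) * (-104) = 260 * sqrt(2) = 367.70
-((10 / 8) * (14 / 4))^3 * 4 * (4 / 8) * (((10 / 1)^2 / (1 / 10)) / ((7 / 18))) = -6890625 / 16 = -430664.06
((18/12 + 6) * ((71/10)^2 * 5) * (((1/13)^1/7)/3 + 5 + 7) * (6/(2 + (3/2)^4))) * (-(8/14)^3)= -112273152/31213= -3597.00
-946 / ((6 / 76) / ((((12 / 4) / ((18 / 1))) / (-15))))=17974 / 135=133.14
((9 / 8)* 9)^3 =1037.97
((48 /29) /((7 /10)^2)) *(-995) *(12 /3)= -19104000 /1421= -13444.05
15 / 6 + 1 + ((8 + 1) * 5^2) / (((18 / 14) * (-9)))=-287 / 18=-15.94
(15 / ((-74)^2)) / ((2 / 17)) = 255 / 10952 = 0.02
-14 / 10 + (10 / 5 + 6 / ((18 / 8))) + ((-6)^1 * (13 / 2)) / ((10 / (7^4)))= -280819 / 30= -9360.63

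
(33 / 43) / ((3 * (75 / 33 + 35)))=121 / 17630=0.01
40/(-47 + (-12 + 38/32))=-128/185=-0.69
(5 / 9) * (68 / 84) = 85 / 189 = 0.45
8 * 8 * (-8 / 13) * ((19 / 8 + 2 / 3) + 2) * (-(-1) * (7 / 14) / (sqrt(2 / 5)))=-1936 * sqrt(10) / 39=-156.98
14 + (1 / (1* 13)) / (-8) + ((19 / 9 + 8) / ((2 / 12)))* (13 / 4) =65881 / 312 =211.16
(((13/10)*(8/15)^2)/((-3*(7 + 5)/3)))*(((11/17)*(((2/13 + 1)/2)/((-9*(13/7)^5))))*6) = 0.00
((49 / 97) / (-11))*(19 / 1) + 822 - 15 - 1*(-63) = 927359 / 1067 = 869.13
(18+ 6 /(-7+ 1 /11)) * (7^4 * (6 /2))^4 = 1752405661865630331 /38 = 46115938470148166.61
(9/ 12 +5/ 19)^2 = 1.03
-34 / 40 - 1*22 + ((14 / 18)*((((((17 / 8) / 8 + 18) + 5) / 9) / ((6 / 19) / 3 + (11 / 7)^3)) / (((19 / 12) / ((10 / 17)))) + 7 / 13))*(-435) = -23687362459 / 82662840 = -286.55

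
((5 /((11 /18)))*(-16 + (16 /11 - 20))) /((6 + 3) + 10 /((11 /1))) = -34200 /1199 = -28.52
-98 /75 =-1.31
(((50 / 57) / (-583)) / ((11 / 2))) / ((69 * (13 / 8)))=-800 / 327890277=-0.00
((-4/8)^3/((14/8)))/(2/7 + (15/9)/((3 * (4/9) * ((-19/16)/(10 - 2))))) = 19/2164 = 0.01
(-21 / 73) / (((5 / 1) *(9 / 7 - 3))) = 49 / 1460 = 0.03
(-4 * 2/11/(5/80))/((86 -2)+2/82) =-0.14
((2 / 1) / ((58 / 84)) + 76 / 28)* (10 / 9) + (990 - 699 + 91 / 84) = 2180105 / 7308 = 298.32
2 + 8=10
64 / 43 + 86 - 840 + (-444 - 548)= -75014 / 43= -1744.51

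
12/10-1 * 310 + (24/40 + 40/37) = -56817/185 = -307.12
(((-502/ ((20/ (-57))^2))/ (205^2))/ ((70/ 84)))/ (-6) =0.02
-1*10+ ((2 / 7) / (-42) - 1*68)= -11467 / 147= -78.01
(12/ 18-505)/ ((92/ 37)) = -55981/ 276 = -202.83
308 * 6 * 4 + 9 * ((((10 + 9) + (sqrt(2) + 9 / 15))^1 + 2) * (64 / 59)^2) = 36864 * sqrt(2) / 3481 + 132639072 / 17405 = 7635.72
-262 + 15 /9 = -781 /3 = -260.33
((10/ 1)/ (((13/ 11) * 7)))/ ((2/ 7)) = 55/ 13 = 4.23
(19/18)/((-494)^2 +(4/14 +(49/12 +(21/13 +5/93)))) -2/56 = -24780931687/693950130468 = -0.04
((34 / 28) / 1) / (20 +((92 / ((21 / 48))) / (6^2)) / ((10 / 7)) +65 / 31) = 23715 / 511406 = 0.05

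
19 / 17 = 1.12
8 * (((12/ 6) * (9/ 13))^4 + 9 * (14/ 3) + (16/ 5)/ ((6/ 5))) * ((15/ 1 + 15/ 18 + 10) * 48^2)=23018606.82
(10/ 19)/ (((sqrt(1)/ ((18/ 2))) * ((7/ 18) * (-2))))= -810/ 133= -6.09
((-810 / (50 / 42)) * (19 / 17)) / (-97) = 64638 / 8245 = 7.84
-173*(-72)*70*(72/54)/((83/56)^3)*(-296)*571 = -34507005772431360/571787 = -60349405936.88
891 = 891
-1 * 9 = -9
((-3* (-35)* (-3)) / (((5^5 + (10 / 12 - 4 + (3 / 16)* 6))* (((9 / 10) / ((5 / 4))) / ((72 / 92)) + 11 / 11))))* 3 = -23625 / 149902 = -0.16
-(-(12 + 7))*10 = 190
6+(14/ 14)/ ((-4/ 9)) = 15/ 4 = 3.75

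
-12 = -12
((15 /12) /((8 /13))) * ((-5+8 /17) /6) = -5005 /3264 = -1.53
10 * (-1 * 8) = -80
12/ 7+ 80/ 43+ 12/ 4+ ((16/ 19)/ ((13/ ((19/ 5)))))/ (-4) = 127431/ 19565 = 6.51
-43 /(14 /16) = -49.14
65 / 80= 0.81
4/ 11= 0.36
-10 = -10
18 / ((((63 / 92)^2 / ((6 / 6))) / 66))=372416 / 147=2533.44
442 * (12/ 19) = 5304/ 19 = 279.16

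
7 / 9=0.78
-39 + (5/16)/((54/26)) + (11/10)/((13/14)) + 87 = 1385329/28080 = 49.34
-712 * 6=-4272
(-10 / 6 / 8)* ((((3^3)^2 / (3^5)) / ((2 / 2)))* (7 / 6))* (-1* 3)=35 / 16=2.19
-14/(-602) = 1/43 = 0.02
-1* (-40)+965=1005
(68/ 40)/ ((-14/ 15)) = -51/ 28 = -1.82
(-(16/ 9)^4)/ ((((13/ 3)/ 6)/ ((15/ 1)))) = -655360/ 3159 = -207.46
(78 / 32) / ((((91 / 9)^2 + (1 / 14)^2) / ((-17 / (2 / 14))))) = -18420129 / 6492628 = -2.84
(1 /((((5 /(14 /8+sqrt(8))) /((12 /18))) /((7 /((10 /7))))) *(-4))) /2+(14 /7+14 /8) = 8657 /2400-49 *sqrt(2) /300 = 3.38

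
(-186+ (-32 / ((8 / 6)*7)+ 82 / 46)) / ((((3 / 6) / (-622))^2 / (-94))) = 4394745349024 / 161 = 27296554962.88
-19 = -19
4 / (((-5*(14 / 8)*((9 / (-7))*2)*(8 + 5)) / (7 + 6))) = 8 / 45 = 0.18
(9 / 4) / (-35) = -9 / 140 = -0.06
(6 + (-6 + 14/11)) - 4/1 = -30/11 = -2.73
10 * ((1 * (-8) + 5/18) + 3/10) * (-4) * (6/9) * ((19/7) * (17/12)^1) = 431528/567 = 761.07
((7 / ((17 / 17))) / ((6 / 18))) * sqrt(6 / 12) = 21 * sqrt(2) / 2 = 14.85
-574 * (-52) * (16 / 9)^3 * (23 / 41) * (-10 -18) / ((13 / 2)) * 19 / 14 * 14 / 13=-592306.58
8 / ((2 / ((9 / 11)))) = 36 / 11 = 3.27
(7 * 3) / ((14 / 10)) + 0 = 15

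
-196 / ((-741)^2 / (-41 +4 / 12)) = 23912 / 1647243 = 0.01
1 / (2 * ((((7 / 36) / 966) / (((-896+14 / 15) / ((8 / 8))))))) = -11116728 / 5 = -2223345.60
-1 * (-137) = 137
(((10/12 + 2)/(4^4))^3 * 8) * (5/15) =4913/1358954496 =0.00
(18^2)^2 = 104976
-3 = -3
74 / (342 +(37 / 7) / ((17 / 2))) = 4403 / 20386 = 0.22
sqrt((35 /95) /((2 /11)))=1.42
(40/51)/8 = 5/51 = 0.10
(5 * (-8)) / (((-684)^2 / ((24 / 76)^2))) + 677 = 794045843 / 1172889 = 677.00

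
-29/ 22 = -1.32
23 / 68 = 0.34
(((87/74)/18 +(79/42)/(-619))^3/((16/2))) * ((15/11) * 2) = 0.00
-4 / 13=-0.31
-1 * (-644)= 644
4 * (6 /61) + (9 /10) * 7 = 6.69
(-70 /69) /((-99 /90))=700 /759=0.92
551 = 551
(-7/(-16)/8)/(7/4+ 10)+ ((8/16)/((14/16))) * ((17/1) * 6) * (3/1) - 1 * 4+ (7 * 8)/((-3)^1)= 4806931/31584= 152.20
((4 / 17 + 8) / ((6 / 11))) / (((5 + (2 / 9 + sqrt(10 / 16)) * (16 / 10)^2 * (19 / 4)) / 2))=1.74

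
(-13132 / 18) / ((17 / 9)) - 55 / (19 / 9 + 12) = -842297 / 2159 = -390.13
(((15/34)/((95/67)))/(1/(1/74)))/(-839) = -201/40107556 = -0.00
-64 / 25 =-2.56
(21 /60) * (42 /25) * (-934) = -68649 /125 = -549.19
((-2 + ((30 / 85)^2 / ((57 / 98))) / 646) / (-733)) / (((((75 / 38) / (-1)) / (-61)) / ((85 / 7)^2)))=432684956 / 34803573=12.43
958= 958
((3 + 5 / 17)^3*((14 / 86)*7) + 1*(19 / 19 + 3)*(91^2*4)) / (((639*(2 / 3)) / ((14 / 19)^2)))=2743958609504 / 16244338287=168.92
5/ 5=1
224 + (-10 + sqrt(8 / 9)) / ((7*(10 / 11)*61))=11*sqrt(2) / 6405 + 95637 / 427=223.98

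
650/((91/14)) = 100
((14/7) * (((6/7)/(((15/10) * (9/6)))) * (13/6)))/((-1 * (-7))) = 104/441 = 0.24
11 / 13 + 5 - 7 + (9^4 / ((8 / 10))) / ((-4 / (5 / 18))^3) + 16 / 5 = -93241 / 133120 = -0.70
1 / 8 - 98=-783 / 8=-97.88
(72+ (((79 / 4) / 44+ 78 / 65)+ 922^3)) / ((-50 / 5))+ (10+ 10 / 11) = -78377741.26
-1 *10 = -10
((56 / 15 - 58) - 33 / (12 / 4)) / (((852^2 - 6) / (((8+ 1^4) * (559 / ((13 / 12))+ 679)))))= -233981 / 241966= -0.97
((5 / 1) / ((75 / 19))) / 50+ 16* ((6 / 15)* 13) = 83.23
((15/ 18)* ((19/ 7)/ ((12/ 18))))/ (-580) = -19/ 3248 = -0.01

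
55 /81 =0.68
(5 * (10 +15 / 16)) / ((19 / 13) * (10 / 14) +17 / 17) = 79625 / 2976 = 26.76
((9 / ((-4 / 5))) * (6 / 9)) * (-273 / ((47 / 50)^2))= 5118750 / 2209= 2317.22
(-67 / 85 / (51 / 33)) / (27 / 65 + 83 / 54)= -47034 / 180047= -0.26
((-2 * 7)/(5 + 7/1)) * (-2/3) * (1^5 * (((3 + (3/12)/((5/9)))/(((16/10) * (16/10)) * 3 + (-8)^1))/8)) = -805/768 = -1.05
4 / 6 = 2 / 3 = 0.67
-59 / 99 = -0.60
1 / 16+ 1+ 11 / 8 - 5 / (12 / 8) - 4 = -235 / 48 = -4.90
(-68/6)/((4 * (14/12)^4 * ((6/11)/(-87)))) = 585684/2401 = 243.93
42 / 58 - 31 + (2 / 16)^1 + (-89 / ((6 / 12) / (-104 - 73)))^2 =230289697357 / 232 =992628005.85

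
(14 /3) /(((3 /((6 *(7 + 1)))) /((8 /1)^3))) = 114688 /3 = 38229.33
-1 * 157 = -157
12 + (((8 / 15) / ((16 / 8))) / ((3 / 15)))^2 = 124 / 9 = 13.78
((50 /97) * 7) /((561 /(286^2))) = 2602600 /4947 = 526.10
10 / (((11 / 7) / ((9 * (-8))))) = -5040 / 11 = -458.18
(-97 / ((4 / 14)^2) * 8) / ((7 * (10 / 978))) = -664062 / 5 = -132812.40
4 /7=0.57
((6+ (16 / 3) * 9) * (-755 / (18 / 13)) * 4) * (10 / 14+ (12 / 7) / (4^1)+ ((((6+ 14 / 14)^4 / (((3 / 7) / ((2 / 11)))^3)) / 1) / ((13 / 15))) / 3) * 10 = -7076750537600 / 83853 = -84394720.97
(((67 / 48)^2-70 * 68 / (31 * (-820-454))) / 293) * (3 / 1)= 13446829 / 634792704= 0.02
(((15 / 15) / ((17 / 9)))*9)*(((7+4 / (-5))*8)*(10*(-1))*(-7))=281232 / 17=16543.06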